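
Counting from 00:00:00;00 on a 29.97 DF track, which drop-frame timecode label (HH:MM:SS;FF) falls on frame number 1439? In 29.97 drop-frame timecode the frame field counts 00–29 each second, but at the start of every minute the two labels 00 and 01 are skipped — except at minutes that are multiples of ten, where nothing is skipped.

00:00:47;29

Each 10-minute DF block holds 10 × 60 × 30 − 9 × 2 = 17982 frames. 1439 ÷ 17982 → 0 full blocks, remainder 1439.
Within the partial block the first minute is 1800 frames and each further minute 1798, so 0 further minute boundaries passed. Total skipped labels = 18 × 0 + 2 × 0 = 0.
Non-drop label index = 1439 + 0 = 1439; at 30 labels/s that is 00:00:47:29, i.e. DF 00:00:47;29.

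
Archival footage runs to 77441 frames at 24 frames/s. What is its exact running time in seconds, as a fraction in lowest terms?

77441/24 seconds

Running time = 77441 ÷ (24) = 77441 × 1/24 = 77441/24 s.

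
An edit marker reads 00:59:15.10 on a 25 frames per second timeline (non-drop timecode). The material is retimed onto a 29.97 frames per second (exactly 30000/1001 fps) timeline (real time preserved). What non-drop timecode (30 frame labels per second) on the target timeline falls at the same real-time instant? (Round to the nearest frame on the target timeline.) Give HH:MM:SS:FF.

00:59:11:25

Source frame index: (0×3600 + 59×60 + 15) × 25 + 10 = 88885.
Real time: 88885 / (25) = 17777/5 s.
Target frame: (17777/5) × (30000/1001) = 106662000/1001 ≈ 106555.445 → 106555.
At 30 labels/s: frame 106555 → 00:59:11:25.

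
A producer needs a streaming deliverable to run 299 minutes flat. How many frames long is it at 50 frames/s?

299 min = 17940 s.
Frames = 17940 × 50 = 897000.

897000 frames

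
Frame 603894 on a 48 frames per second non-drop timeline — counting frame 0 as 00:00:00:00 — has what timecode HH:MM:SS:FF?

603894 ÷ 48 = 12581 full seconds, remainder 6 frames.
12581 s = 3 h 29 min 41 s.
Timecode: 03:29:41:06.

03:29:41:06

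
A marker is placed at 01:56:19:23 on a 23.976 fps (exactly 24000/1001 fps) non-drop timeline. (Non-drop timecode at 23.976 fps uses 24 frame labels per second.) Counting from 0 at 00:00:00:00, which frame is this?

167519

Total seconds to the label: (1 × 3600 + 56 × 60 + 19) = 6979.
Frame index = 6979 × 24 + 23 = 167519.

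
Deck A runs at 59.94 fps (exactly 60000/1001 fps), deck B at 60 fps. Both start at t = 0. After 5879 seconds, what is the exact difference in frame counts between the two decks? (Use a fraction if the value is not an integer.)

352740/1001 frames

A emits 60000/1001 × 5879 = 352740000/1001 frames; B emits 60 × 5879 = 352740.
Difference = 352740/1001 frames (≈ 352.3876); B is ahead of A.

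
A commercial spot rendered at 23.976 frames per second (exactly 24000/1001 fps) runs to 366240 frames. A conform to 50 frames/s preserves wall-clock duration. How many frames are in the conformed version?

Target frames = source frames × (target rate / source rate) = 366240 × (50)/(24000/1001) = 366240 × 1001/480 = 763763.

763763 frames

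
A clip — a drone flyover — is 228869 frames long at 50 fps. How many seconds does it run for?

Running time = 228869 / (50) = 4577.38 s.

4577.38 seconds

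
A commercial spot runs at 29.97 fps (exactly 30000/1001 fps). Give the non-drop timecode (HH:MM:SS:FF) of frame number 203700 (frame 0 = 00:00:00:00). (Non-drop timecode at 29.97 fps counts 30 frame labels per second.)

01:53:10:00

203700 ÷ 30 = 6790 full seconds, remainder 0 frames.
6790 s = 1 h 53 min 10 s.
Timecode: 01:53:10:00.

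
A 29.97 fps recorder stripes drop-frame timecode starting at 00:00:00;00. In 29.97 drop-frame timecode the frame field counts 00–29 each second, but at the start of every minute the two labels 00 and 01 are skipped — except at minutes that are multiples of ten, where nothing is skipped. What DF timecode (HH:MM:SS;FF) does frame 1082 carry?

00:00:36;02

Ten DF minutes hold 17982 frames, so frame 1082 lies in block 0 (frames 0–17981) with 1082 frames into that block.
The block's first minute is 1800 frames and the rest 1798 each; 1082 frames reaches minute 0, so 0 × 18 + 0 × 2 = 0 labels have been skipped so far.
Adding those back, label number 1082 + 0 = 1082 at 30 labels/s is 36 s + 2 f = 0 h 0 min 36 s frame 2, i.e. 00:00:36;02.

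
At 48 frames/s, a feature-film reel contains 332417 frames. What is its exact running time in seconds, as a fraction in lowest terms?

332417/48 seconds

Running time = 332417 ÷ (48) = 332417 × 1/48 = 332417/48 s.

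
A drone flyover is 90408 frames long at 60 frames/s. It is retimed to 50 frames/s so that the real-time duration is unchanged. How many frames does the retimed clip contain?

Target frames = source frames × (target rate / source rate) = 90408 × (50)/(60) = 90408 × 5/6 = 75340.

75340 frames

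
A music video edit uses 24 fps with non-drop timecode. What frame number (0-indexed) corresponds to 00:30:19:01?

Total seconds to the label: (0 × 3600 + 30 × 60 + 19) = 1819.
Frame index = 1819 × 24 + 1 = 43657.

frame 43657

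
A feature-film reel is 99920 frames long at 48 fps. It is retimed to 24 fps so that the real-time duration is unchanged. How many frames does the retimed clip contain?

49960 frames

Frames at target rate = 99920 × (24) / (48) = 49960.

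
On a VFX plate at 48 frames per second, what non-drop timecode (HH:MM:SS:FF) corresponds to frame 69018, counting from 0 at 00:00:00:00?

69018 ÷ 48 = 1437 full seconds, remainder 42 frames.
1437 s = 0 h 23 min 57 s.
Timecode: 00:23:57:42.

00:23:57:42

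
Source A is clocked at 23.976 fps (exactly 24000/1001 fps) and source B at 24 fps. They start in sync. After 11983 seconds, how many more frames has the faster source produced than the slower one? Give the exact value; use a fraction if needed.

A emits 24000/1001 × 11983 = 287592000/1001 frames; B emits 24 × 11983 = 287592.
Difference = 287592/1001 frames (≈ 287.3047); B is ahead of A.

287592/1001 frames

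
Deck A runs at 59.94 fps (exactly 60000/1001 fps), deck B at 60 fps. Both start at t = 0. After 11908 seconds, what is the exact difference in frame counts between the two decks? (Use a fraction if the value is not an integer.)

A emits 60000/1001 × 11908 = 54960000/77 frames; B emits 60 × 11908 = 714480.
Difference = 54960/77 frames (≈ 713.7662); B is ahead of A.

54960/77 frames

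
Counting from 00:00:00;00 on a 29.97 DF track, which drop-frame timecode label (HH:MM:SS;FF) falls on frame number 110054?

Ten DF minutes hold 17982 frames, so frame 110054 lies in block 6 (frames 107892–125873) with 2162 frames into that block.
The block's first minute is 1800 frames and the rest 1798 each; 2162 frames reaches minute 1, so 6 × 18 + 1 × 2 = 110 labels have been skipped so far.
Adding those back, label number 110054 + 110 = 110164 at 30 labels/s is 3672 s + 4 f = 1 h 1 min 12 s frame 4, i.e. 01:01:12;04.

01:01:12;04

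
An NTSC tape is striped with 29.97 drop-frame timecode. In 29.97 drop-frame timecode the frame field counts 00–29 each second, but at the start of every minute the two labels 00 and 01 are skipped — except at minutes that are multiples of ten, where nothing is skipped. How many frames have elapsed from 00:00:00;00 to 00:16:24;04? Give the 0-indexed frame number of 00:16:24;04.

As if non-drop at 30 labels/s: (0 × 3600 + 16 × 60 + 24) × 30 + 4 = 29524.
Minute boundaries passed: 16; those not divisible by 10: 16 − 1 = 15; dropped labels = 2 × 15 = 30.
Actual frame index = 29524 − 30 = 29494.

29494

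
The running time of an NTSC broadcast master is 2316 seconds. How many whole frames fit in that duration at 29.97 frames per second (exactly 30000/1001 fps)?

Frames = 2316 × 30000/1001 = 69480000/1001 ≈ 69410.5894.
Complete frames: 69410.

69410 frames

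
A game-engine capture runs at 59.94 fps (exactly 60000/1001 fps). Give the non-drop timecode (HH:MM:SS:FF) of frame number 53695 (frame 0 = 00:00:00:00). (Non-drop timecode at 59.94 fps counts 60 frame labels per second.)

53695 ÷ 60 = 894 full seconds, remainder 55 frames.
894 s = 0 h 14 min 54 s.
Timecode: 00:14:54:55.

00:14:54:55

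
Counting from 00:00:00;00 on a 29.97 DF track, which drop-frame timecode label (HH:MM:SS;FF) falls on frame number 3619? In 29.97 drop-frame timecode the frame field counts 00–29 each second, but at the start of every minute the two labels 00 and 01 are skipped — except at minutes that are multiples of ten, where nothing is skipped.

Each 10-minute DF block holds 10 × 60 × 30 − 9 × 2 = 17982 frames. 3619 ÷ 17982 → 0 full blocks, remainder 3619.
Within the partial block the first minute is 1800 frames and each further minute 1798, so 2 further minute boundaries passed. Total skipped labels = 18 × 0 + 2 × 2 = 4.
Non-drop label index = 3619 + 4 = 3623; at 30 labels/s that is 00:02:00:23, i.e. DF 00:02:00;23.

00:02:00;23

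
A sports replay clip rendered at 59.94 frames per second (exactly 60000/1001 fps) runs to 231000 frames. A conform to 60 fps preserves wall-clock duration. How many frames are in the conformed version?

Target frames = source frames × (target rate / source rate) = 231000 × (60)/(60000/1001) = 231000 × 1001/1000 = 231231.

231231 frames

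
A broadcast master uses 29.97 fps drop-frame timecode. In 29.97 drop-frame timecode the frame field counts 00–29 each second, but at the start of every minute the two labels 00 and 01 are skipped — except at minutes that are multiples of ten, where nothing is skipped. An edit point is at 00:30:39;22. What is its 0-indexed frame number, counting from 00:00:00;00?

55138

Complete 10-minute blocks: 3, each 17982 frames → 53946.
Remaining 0 whole minutes in the current block: 0 frames.
Within the current minute: 39 × 30 + 22 = 1192. Total = 53946 + 0 + 1192 = 55138.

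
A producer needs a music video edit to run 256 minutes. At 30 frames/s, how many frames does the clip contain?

460800 frames

256 min = 15360 s.
Frames = 15360 × 30 = 460800.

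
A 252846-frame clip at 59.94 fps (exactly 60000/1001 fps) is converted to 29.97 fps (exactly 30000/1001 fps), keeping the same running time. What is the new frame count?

Target frames = source frames × (target rate / source rate) = 252846 × (30000/1001)/(60000/1001) = 252846 × 1/2 = 126423.

126423 frames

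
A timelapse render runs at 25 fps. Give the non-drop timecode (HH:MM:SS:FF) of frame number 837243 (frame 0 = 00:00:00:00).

837243 ÷ 25 = 33489 full seconds, remainder 18 frames.
33489 s = 9 h 18 min 9 s.
Timecode: 09:18:09:18.

09:18:09:18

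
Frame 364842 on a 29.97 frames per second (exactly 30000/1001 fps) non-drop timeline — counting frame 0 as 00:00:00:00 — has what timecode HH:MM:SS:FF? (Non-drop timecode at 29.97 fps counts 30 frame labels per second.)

364842 ÷ 30 = 12161 full seconds, remainder 12 frames.
12161 s = 3 h 22 min 41 s.
Timecode: 03:22:41:12.

03:22:41:12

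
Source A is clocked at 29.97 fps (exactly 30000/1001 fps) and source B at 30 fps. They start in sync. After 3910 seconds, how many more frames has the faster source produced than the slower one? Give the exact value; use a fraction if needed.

A emits 30000/1001 × 3910 = 117300000/1001 frames; B emits 30 × 3910 = 117300.
Difference = 117300/1001 frames (≈ 117.1828); B is ahead of A.

117300/1001 frames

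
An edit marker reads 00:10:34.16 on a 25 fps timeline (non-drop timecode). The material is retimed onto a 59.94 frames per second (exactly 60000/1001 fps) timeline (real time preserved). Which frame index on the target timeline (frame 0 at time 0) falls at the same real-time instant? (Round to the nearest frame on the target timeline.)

Source frame index: (0×3600 + 10×60 + 34) × 25 + 16 = 15866.
Real time: 15866 / (25) = 15866/25 s.
Target frame: (15866/25) × (60000/1001) = 38078400/1001 ≈ 38040.360 → 38040.

frame 38040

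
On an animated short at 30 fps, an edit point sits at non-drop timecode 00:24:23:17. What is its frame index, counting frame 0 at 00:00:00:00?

frame 43907

Total seconds to the label: (0 × 3600 + 24 × 60 + 23) = 1463.
Frame index = 1463 × 30 + 17 = 43907.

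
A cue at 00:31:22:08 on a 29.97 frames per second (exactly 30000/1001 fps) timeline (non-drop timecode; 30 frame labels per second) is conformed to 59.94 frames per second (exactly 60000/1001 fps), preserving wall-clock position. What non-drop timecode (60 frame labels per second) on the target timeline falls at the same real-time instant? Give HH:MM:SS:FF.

Source frame index: (0×3600 + 31×60 + 22) × 30 + 8 = 56468.
Real time: 56468 / (30000/1001) = 14131117/7500 s.
Target frame: (14131117/7500) × (60000/1001) = 112936.
At 60 labels/s: frame 112936 → 00:31:22:16.

00:31:22:16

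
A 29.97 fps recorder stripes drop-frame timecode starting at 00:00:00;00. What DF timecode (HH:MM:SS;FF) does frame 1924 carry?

00:01:04;06

Ten DF minutes hold 17982 frames, so frame 1924 lies in block 0 (frames 0–17981) with 1924 frames into that block.
The block's first minute is 1800 frames and the rest 1798 each; 1924 frames reaches minute 1, so 0 × 18 + 1 × 2 = 2 labels have been skipped so far.
Adding those back, label number 1924 + 2 = 1926 at 30 labels/s is 64 s + 6 f = 0 h 1 min 4 s frame 6, i.e. 00:01:04;06.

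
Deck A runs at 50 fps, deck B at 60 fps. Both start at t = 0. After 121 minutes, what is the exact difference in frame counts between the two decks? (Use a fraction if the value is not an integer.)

72600 frames

121 min = 7260 s.
A emits 50 × 7260 = 363000 frames; B emits 60 × 7260 = 435600.
Difference = 72600 frames; B is ahead of A.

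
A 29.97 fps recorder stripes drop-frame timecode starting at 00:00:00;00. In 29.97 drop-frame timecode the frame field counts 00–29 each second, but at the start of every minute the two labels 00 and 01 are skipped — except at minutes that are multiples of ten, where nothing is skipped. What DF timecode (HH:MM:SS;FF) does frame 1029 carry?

00:00:34;09

Each 10-minute DF block holds 10 × 60 × 30 − 9 × 2 = 17982 frames. 1029 ÷ 17982 → 0 full blocks, remainder 1029.
Within the partial block the first minute is 1800 frames and each further minute 1798, so 0 further minute boundaries passed. Total skipped labels = 18 × 0 + 2 × 0 = 0.
Non-drop label index = 1029 + 0 = 1029; at 30 labels/s that is 00:00:34:09, i.e. DF 00:00:34;09.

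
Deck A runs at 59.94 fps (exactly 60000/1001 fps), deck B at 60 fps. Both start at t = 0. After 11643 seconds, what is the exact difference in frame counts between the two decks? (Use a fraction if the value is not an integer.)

698580/1001 frames

A emits 60000/1001 × 11643 = 698580000/1001 frames; B emits 60 × 11643 = 698580.
Difference = 698580/1001 frames (≈ 697.8821); B is ahead of A.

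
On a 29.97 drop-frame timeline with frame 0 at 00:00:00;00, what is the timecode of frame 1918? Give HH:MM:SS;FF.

Each 10-minute DF block holds 10 × 60 × 30 − 9 × 2 = 17982 frames. 1918 ÷ 17982 → 0 full blocks, remainder 1918.
Within the partial block the first minute is 1800 frames and each further minute 1798, so 1 further minute boundary passed. Total skipped labels = 18 × 0 + 2 × 1 = 2.
Non-drop label index = 1918 + 2 = 1920; at 30 labels/s that is 00:01:04:00, i.e. DF 00:01:04;00.

00:01:04;00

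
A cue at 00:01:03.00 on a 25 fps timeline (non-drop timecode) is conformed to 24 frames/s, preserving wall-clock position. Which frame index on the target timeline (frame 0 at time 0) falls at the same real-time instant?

Source frame index: (0×3600 + 1×60 + 3) × 25 + 0 = 1575.
Real time: 1575 / (25) = 63 s.
Target frame: (63) × (24) = 1512.

frame 1512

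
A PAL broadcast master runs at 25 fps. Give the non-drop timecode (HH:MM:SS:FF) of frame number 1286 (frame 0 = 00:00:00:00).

1286 ÷ 25 = 51 full seconds, remainder 11 frames.
51 s = 0 h 0 min 51 s.
Timecode: 00:00:51:11.

00:00:51:11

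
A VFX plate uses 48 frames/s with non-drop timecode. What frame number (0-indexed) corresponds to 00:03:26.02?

frame 9890

Total seconds to the label: (0 × 3600 + 3 × 60 + 26) = 206.
Frame index = 206 × 48 + 2 = 9890.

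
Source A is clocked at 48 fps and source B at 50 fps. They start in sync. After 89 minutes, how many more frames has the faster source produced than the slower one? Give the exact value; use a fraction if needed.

10680 frames

89 min = 5340 s.
A emits 48 × 5340 = 256320 frames; B emits 50 × 5340 = 267000.
Difference = 10680 frames; B is ahead of A.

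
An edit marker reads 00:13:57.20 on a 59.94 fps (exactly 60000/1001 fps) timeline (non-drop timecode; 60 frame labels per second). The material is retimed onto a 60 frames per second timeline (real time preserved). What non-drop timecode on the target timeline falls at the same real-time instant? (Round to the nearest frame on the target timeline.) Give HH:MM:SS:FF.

00:13:58:10

Source frame index: (0×3600 + 13×60 + 57) × 60 + 20 = 50240.
Real time: 50240 / (60000/1001) = 314314/375 s.
Target frame: (314314/375) × (60) = 1257256/25 ≈ 50290.240 → 50290.
At 60 labels/s: frame 50290 → 00:13:58:10.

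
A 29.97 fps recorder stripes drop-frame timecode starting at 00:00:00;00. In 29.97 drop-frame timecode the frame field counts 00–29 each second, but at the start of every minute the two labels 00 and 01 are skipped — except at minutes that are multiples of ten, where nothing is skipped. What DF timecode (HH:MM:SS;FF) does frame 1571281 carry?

14:33:48;13

Each 10-minute DF block holds 10 × 60 × 30 − 9 × 2 = 17982 frames. 1571281 ÷ 17982 → 87 full blocks, remainder 6847.
Within the partial block the first minute is 1800 frames and each further minute 1798, so 3 further minute boundaries passed. Total skipped labels = 18 × 87 + 2 × 3 = 1572.
Non-drop label index = 1571281 + 1572 = 1572853; at 30 labels/s that is 14:33:48:13, i.e. DF 14:33:48;13.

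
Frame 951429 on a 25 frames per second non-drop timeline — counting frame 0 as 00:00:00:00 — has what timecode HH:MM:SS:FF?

10:34:17:04

951429 ÷ 25 = 38057 full seconds, remainder 4 frames.
38057 s = 10 h 34 min 17 s.
Timecode: 10:34:17:04.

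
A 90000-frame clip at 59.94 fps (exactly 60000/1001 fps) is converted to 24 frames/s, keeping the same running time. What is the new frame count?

36036 frames

Target frames = source frames × (target rate / source rate) = 90000 × (24)/(60000/1001) = 90000 × 1001/2500 = 36036.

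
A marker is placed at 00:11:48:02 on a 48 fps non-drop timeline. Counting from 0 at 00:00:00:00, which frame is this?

Total seconds to the label: (0 × 3600 + 11 × 60 + 48) = 708.
Frame index = 708 × 48 + 2 = 33986.

33986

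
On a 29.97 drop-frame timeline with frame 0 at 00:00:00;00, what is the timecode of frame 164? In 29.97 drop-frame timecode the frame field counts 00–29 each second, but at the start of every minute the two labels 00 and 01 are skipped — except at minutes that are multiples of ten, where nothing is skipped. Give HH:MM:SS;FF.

Each 10-minute DF block holds 10 × 60 × 30 − 9 × 2 = 17982 frames. 164 ÷ 17982 → 0 full blocks, remainder 164.
Within the partial block the first minute is 1800 frames and each further minute 1798, so 0 further minute boundaries passed. Total skipped labels = 18 × 0 + 2 × 0 = 0.
Non-drop label index = 164 + 0 = 164; at 30 labels/s that is 00:00:05:14, i.e. DF 00:00:05;14.

00:00:05;14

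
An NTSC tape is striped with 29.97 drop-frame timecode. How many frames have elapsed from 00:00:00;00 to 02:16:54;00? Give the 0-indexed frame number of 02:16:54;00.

246174

As if non-drop at 30 labels/s: (2 × 3600 + 16 × 60 + 54) × 30 + 0 = 246420.
Minute boundaries passed: 136; those not divisible by 10: 136 − 13 = 123; dropped labels = 2 × 123 = 246.
Actual frame index = 246420 − 246 = 246174.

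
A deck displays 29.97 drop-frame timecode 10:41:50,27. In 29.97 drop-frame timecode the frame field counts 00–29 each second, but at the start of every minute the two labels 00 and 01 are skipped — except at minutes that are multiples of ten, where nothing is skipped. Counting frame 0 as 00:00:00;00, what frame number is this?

Complete 10-minute blocks: 64, each 17982 frames → 1150848.
Remaining 1 whole minute in the current block: 1800 + 0 × 1798 = 1800 frames.
Within the current minute: 50 × 30 + 27 − 2 = 1525 (labels ;00/;01 skipped at this minute). Total = 1150848 + 1800 + 1525 = 1154173.

1154173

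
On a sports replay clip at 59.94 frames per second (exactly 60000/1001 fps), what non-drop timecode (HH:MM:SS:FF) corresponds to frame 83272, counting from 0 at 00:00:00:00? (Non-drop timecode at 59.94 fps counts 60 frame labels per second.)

00:23:07:52

83272 ÷ 60 = 1387 full seconds, remainder 52 frames.
1387 s = 0 h 23 min 7 s.
Timecode: 00:23:07:52.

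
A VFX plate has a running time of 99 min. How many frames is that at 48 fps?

99 min = 5940 s.
Frames = 5940 × 48 = 285120.

285120 frames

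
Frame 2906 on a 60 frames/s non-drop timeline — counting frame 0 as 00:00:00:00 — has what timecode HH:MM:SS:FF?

00:00:48:26

2906 ÷ 60 = 48 full seconds, remainder 26 frames.
48 s = 0 h 0 min 48 s.
Timecode: 00:00:48:26.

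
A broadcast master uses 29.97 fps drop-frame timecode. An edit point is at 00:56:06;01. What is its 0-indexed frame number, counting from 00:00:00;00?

100879

Complete 10-minute blocks: 5, each 17982 frames → 89910.
Remaining 6 whole minutes in the current block: 1800 + 5 × 1798 = 10790 frames.
Within the current minute: 6 × 30 + 1 − 2 = 179 (labels ;00/;01 skipped at this minute). Total = 89910 + 10790 + 179 = 100879.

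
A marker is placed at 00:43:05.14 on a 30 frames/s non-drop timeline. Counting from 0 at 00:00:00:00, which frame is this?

frame 77564

Total seconds to the label: (0 × 3600 + 43 × 60 + 5) = 2585.
Frame index = 2585 × 30 + 14 = 77564.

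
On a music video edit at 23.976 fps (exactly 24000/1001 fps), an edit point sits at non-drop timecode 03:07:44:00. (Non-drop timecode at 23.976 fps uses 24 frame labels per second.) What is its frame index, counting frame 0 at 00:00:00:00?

Total seconds to the label: (3 × 3600 + 7 × 60 + 44) = 11264.
Frame index = 11264 × 24 + 0 = 270336.

270336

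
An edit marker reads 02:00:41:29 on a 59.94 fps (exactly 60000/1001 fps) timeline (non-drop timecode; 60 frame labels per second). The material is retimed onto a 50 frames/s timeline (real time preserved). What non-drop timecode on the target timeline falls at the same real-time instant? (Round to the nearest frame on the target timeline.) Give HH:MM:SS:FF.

02:00:48:36

Source frame index: (2×3600 + 0×60 + 41) × 60 + 29 = 434489.
Real time: 434489 / (60000/1001) = 434923489/60000 s.
Target frame: (434923489/60000) × (50) = 434923489/1200 ≈ 362436.241 → 362436.
At 50 labels/s: frame 362436 → 02:00:48:36.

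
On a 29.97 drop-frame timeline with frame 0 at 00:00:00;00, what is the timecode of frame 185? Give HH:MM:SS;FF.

Each 10-minute DF block holds 10 × 60 × 30 − 9 × 2 = 17982 frames. 185 ÷ 17982 → 0 full blocks, remainder 185.
Within the partial block the first minute is 1800 frames and each further minute 1798, so 0 further minute boundaries passed. Total skipped labels = 18 × 0 + 2 × 0 = 0.
Non-drop label index = 185 + 0 = 185; at 30 labels/s that is 00:00:06:05, i.e. DF 00:00:06;05.

00:00:06;05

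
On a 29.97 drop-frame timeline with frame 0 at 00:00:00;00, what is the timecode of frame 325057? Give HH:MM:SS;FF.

03:00:46;01

Ten DF minutes hold 17982 frames, so frame 325057 lies in block 18 (frames 323676–341657) with 1381 frames into that block.
The block's first minute is 1800 frames and the rest 1798 each; 1381 frames reaches minute 0, so 18 × 18 + 0 × 2 = 324 labels have been skipped so far.
Adding those back, label number 325057 + 324 = 325381 at 30 labels/s is 10846 s + 1 f = 3 h 0 min 46 s frame 1, i.e. 03:00:46;01.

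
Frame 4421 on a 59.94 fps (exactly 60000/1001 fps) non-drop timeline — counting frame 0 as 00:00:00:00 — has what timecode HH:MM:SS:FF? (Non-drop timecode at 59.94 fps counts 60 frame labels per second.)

00:01:13:41

4421 ÷ 60 = 73 full seconds, remainder 41 frames.
73 s = 0 h 1 min 13 s.
Timecode: 00:01:13:41.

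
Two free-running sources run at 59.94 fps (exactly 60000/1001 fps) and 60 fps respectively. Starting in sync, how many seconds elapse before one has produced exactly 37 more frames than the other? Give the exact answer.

The gap grows by |60 − 60000/1001| = 60/1001 frames per second.
Time for a 37-frame gap: 37 ÷ (60/1001) = 37037/60 s.

37037/60 seconds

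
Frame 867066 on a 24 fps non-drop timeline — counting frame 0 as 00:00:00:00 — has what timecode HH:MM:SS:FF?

10:02:07:18

867066 ÷ 24 = 36127 full seconds, remainder 18 frames.
36127 s = 10 h 2 min 7 s.
Timecode: 10:02:07:18.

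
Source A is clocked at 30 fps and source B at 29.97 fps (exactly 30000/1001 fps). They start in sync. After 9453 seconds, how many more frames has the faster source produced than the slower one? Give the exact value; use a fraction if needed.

A emits 30 × 9453 = 283590 frames; B emits 30000/1001 × 9453 = 283590000/1001.
Difference = 283590/1001 frames (≈ 283.3067); B is behind A.

283590/1001 frames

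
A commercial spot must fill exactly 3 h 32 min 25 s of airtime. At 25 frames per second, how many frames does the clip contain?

3 h 32 min 25 s = 12745 s.
Frames = 12745 × 25 = 318625.

318625 frames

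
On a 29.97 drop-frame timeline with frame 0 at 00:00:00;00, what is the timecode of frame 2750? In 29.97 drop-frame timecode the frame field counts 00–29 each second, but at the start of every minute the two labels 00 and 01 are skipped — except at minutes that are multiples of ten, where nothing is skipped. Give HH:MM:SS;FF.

Each 10-minute DF block holds 10 × 60 × 30 − 9 × 2 = 17982 frames. 2750 ÷ 17982 → 0 full blocks, remainder 2750.
Within the partial block the first minute is 1800 frames and each further minute 1798, so 1 further minute boundary passed. Total skipped labels = 18 × 0 + 2 × 1 = 2.
Non-drop label index = 2750 + 2 = 2752; at 30 labels/s that is 00:01:31:22, i.e. DF 00:01:31;22.

00:01:31;22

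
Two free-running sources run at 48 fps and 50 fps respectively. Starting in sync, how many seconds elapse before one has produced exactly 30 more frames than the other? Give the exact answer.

15 seconds

The gap grows by |50 − 48| = 2 frames per second.
Time for a 30-frame gap: 30 ÷ (2) = 15 s.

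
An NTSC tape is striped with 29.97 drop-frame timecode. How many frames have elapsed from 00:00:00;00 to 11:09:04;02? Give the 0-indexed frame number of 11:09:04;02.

1203116

Complete 10-minute blocks: 66, each 17982 frames → 1186812.
Remaining 9 whole minutes in the current block: 1800 + 8 × 1798 = 16184 frames.
Within the current minute: 4 × 30 + 2 − 2 = 120 (labels ;00/;01 skipped at this minute). Total = 1186812 + 16184 + 120 = 1203116.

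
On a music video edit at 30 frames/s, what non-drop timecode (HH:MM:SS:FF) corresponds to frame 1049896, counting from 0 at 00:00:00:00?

1049896 ÷ 30 = 34996 full seconds, remainder 16 frames.
34996 s = 9 h 43 min 16 s.
Timecode: 09:43:16:16.

09:43:16:16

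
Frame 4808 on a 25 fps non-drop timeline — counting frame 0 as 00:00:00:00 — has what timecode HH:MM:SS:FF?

4808 ÷ 25 = 192 full seconds, remainder 8 frames.
192 s = 0 h 3 min 12 s.
Timecode: 00:03:12:08.

00:03:12:08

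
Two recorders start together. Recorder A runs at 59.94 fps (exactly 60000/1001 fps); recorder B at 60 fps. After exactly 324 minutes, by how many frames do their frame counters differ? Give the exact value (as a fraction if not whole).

1166400/1001 frames

324 min = 19440 s.
A emits 60000/1001 × 19440 = 1166400000/1001 frames; B emits 60 × 19440 = 1166400.
Difference = 1166400/1001 frames (≈ 1165.2348); B is ahead of A.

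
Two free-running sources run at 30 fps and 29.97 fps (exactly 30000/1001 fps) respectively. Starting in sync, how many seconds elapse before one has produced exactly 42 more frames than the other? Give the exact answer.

1401.4 seconds

The gap grows by |30000/1001 − 30| = 30/1001 frames per second.
Time for a 42-frame gap: 42 ÷ (30/1001) = 1401.4 s.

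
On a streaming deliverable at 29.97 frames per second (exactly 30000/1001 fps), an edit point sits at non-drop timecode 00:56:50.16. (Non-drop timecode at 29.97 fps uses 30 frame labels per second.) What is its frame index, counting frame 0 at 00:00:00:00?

frame 102316

Total seconds to the label: (0 × 3600 + 56 × 60 + 50) = 3410.
Frame index = 3410 × 30 + 16 = 102316.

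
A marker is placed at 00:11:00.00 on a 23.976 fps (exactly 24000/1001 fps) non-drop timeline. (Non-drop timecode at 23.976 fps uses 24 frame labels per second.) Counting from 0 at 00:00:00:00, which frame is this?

Total seconds to the label: (0 × 3600 + 11 × 60 + 0) = 660.
Frame index = 660 × 24 + 0 = 15840.

15840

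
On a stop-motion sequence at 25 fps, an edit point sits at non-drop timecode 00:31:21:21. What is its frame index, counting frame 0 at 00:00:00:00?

frame 47046

Total seconds to the label: (0 × 3600 + 31 × 60 + 21) = 1881.
Frame index = 1881 × 25 + 21 = 47046.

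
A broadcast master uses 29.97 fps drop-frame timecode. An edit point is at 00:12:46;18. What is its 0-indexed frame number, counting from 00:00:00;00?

22976

Complete 10-minute blocks: 1, each 17982 frames → 17982.
Remaining 2 whole minutes in the current block: 1800 + 1 × 1798 = 3598 frames.
Within the current minute: 46 × 30 + 18 − 2 = 1396 (labels ;00/;01 skipped at this minute). Total = 17982 + 3598 + 1396 = 22976.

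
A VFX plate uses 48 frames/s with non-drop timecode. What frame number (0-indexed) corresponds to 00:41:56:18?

Total seconds to the label: (0 × 3600 + 41 × 60 + 56) = 2516.
Frame index = 2516 × 48 + 18 = 120786.

120786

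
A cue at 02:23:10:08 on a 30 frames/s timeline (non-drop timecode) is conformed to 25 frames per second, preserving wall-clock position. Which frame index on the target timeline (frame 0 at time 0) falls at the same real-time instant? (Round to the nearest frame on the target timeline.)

frame 214757

Source frame index: (2×3600 + 23×60 + 10) × 30 + 8 = 257708.
Real time: 257708 / (30) = 128854/15 s.
Target frame: (128854/15) × (25) = 644270/3 ≈ 214756.667 → 214757.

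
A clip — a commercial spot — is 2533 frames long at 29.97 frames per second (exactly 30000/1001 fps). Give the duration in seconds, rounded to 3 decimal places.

84.518 seconds

Running time = 2533 × 1001/30000 = 2535533/30000 s ≈ 84.518 s.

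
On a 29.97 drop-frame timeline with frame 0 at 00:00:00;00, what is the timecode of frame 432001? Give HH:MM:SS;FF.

04:00:14;13

Ten DF minutes hold 17982 frames, so frame 432001 lies in block 24 (frames 431568–449549) with 433 frames into that block.
The block's first minute is 1800 frames and the rest 1798 each; 433 frames reaches minute 0, so 24 × 18 + 0 × 2 = 432 labels have been skipped so far.
Adding those back, label number 432001 + 432 = 432433 at 30 labels/s is 14414 s + 13 f = 4 h 0 min 14 s frame 13, i.e. 04:00:14;13.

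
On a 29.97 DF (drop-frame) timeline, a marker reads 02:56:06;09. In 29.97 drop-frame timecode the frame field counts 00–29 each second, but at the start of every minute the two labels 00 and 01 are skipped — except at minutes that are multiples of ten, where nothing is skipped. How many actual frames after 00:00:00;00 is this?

As if non-drop at 30 labels/s: (2 × 3600 + 56 × 60 + 6) × 30 + 9 = 316989.
Minute boundaries passed: 176; those not divisible by 10: 176 − 17 = 159; dropped labels = 2 × 159 = 318.
Actual frame index = 316989 − 318 = 316671.

316671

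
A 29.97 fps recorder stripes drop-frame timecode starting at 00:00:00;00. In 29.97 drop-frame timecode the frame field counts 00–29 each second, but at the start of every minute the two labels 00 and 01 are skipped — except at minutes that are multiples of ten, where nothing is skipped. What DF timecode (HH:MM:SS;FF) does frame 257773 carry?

Ten DF minutes hold 17982 frames, so frame 257773 lies in block 14 (frames 251748–269729) with 6025 frames into that block.
The block's first minute is 1800 frames and the rest 1798 each; 6025 frames reaches minute 3, so 14 × 18 + 3 × 2 = 258 labels have been skipped so far.
Adding those back, label number 257773 + 258 = 258031 at 30 labels/s is 8601 s + 1 f = 2 h 23 min 21 s frame 1, i.e. 02:23:21;01.

02:23:21;01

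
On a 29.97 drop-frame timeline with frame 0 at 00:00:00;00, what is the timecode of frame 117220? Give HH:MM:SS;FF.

01:05:11;08

Ten DF minutes hold 17982 frames, so frame 117220 lies in block 6 (frames 107892–125873) with 9328 frames into that block.
The block's first minute is 1800 frames and the rest 1798 each; 9328 frames reaches minute 5, so 6 × 18 + 5 × 2 = 118 labels have been skipped so far.
Adding those back, label number 117220 + 118 = 117338 at 30 labels/s is 3911 s + 8 f = 1 h 5 min 11 s frame 8, i.e. 01:05:11;08.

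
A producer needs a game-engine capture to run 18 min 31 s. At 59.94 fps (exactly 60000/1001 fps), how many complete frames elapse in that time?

66593 frames

18 min 31 s = 1111 s.
Frames = 1111 × 60000/1001 = 6060000/91 ≈ 66593.4066.
Complete frames: 66593.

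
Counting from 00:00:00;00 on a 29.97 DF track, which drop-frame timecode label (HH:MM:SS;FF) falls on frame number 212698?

01:58:17;02

Each 10-minute DF block holds 10 × 60 × 30 − 9 × 2 = 17982 frames. 212698 ÷ 17982 → 11 full blocks, remainder 14896.
Within the partial block the first minute is 1800 frames and each further minute 1798, so 8 further minute boundaries passed. Total skipped labels = 18 × 11 + 2 × 8 = 214.
Non-drop label index = 212698 + 214 = 212912; at 30 labels/s that is 01:58:17:02, i.e. DF 01:58:17;02.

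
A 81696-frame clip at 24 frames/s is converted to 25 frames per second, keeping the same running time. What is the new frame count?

Target frames = source frames × (target rate / source rate) = 81696 × (25)/(24) = 81696 × 25/24 = 85100.

85100 frames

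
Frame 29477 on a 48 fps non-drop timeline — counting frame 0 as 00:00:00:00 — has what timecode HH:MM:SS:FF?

00:10:14:05

29477 ÷ 48 = 614 full seconds, remainder 5 frames.
614 s = 0 h 10 min 14 s.
Timecode: 00:10:14:05.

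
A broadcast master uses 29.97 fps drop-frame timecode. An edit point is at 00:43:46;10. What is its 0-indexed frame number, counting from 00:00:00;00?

78712

Complete 10-minute blocks: 4, each 17982 frames → 71928.
Remaining 3 whole minutes in the current block: 1800 + 2 × 1798 = 5396 frames.
Within the current minute: 46 × 30 + 10 − 2 = 1388 (labels ;00/;01 skipped at this minute). Total = 71928 + 5396 + 1388 = 78712.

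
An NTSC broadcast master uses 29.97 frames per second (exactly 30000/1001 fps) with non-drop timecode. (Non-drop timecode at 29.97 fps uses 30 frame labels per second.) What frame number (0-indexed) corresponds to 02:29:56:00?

Total seconds to the label: (2 × 3600 + 29 × 60 + 56) = 8996.
Frame index = 8996 × 30 + 0 = 269880.

frame 269880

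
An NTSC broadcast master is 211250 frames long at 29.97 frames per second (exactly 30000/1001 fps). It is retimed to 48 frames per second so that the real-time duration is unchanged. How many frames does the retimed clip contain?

338338 frames

Target frames = source frames × (target rate / source rate) = 211250 × (48)/(30000/1001) = 211250 × 1001/625 = 338338.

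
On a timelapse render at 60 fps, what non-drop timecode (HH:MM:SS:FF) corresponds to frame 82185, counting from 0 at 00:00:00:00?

00:22:49:45

82185 ÷ 60 = 1369 full seconds, remainder 45 frames.
1369 s = 0 h 22 min 49 s.
Timecode: 00:22:49:45.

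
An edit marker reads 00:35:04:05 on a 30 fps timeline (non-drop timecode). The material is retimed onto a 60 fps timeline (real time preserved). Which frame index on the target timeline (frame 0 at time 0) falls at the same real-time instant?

Source frame index: (0×3600 + 35×60 + 4) × 30 + 5 = 63125.
Real time: 63125 / (30) = 12625/6 s.
Target frame: (12625/6) × (60) = 126250.

frame 126250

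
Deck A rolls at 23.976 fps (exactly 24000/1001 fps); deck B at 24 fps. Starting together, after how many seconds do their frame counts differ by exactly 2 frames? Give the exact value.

The gap grows by |24 − 24000/1001| = 24/1001 frames per second.
Time for a 2-frame gap: 2 ÷ (24/1001) = 1001/12 s.

1001/12 seconds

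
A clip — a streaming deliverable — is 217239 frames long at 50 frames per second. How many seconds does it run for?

Running time = 217239 / (50) = 4344.78 s.

4344.78 seconds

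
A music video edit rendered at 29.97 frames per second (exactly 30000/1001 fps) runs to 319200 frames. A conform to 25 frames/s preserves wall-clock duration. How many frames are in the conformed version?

266266 frames

Target frames = source frames × (target rate / source rate) = 319200 × (25)/(30000/1001) = 319200 × 1001/1200 = 266266.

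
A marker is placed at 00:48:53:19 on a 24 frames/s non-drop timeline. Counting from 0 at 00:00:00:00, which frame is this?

frame 70411

Total seconds to the label: (0 × 3600 + 48 × 60 + 53) = 2933.
Frame index = 2933 × 24 + 19 = 70411.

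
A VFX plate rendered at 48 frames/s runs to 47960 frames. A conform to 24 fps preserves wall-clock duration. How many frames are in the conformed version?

Frames at target rate = 47960 × (24) / (48) = 23980.

23980 frames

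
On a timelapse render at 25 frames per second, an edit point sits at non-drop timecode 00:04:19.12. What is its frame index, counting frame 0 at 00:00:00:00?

Total seconds to the label: (0 × 3600 + 4 × 60 + 19) = 259.
Frame index = 259 × 25 + 12 = 6487.

frame 6487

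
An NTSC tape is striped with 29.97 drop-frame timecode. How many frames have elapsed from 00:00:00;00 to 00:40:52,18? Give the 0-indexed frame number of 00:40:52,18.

As if non-drop at 30 labels/s: (0 × 3600 + 40 × 60 + 52) × 30 + 18 = 73578.
Minute boundaries passed: 40; those not divisible by 10: 40 − 4 = 36; dropped labels = 2 × 36 = 72.
Actual frame index = 73578 − 72 = 73506.

73506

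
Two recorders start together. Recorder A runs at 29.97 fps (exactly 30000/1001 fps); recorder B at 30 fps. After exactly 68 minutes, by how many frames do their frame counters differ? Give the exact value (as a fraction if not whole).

68 min = 4080 s.
A emits 30000/1001 × 4080 = 122400000/1001 frames; B emits 30 × 4080 = 122400.
Difference = 122400/1001 frames (≈ 122.2777); B is ahead of A.

122400/1001 frames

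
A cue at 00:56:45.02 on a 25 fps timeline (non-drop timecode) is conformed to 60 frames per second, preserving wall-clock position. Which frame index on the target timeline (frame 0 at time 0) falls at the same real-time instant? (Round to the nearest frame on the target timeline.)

frame 204305

Source frame index: (0×3600 + 56×60 + 45) × 25 + 2 = 85127.
Real time: 85127 / (25) = 85127/25 s.
Target frame: (85127/25) × (60) = 1021524/5 ≈ 204304.800 → 204305.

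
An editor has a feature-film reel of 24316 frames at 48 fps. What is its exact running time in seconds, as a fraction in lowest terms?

Running time = 24316 ÷ (48) = 24316 × 1/48 = 6079/12 s.

6079/12 seconds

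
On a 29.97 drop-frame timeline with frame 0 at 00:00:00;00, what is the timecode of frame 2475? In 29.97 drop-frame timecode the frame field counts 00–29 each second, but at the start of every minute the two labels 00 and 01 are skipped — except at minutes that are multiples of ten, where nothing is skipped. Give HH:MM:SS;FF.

00:01:22;17

Each 10-minute DF block holds 10 × 60 × 30 − 9 × 2 = 17982 frames. 2475 ÷ 17982 → 0 full blocks, remainder 2475.
Within the partial block the first minute is 1800 frames and each further minute 1798, so 1 further minute boundary passed. Total skipped labels = 18 × 0 + 2 × 1 = 2.
Non-drop label index = 2475 + 2 = 2477; at 30 labels/s that is 00:01:22:17, i.e. DF 00:01:22;17.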